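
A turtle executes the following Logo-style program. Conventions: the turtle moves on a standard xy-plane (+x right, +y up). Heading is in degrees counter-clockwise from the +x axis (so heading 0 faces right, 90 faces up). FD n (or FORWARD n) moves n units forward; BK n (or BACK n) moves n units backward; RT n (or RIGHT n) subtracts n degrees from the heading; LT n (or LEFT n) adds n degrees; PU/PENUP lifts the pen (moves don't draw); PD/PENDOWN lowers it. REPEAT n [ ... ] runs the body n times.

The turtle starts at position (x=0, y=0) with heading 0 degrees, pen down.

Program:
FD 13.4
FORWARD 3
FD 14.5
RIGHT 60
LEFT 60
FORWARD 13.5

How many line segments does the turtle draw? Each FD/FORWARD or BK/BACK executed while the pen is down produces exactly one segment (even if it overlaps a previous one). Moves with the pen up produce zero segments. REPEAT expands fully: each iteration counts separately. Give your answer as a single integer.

Answer: 4

Derivation:
Executing turtle program step by step:
Start: pos=(0,0), heading=0, pen down
FD 13.4: (0,0) -> (13.4,0) [heading=0, draw]
FD 3: (13.4,0) -> (16.4,0) [heading=0, draw]
FD 14.5: (16.4,0) -> (30.9,0) [heading=0, draw]
RT 60: heading 0 -> 300
LT 60: heading 300 -> 0
FD 13.5: (30.9,0) -> (44.4,0) [heading=0, draw]
Final: pos=(44.4,0), heading=0, 4 segment(s) drawn
Segments drawn: 4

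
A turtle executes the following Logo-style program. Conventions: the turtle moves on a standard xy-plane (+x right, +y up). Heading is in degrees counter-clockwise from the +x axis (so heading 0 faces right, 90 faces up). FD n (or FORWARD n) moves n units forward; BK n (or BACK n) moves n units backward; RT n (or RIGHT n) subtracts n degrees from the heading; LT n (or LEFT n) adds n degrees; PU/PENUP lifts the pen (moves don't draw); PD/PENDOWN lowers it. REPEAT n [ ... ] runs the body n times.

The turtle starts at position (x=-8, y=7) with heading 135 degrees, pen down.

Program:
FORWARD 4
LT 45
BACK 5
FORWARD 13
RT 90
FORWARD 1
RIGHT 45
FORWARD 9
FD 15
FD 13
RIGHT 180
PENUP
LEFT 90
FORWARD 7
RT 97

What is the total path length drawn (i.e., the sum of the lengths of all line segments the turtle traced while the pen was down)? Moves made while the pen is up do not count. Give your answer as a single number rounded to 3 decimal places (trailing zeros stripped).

Answer: 60

Derivation:
Executing turtle program step by step:
Start: pos=(-8,7), heading=135, pen down
FD 4: (-8,7) -> (-10.828,9.828) [heading=135, draw]
LT 45: heading 135 -> 180
BK 5: (-10.828,9.828) -> (-5.828,9.828) [heading=180, draw]
FD 13: (-5.828,9.828) -> (-18.828,9.828) [heading=180, draw]
RT 90: heading 180 -> 90
FD 1: (-18.828,9.828) -> (-18.828,10.828) [heading=90, draw]
RT 45: heading 90 -> 45
FD 9: (-18.828,10.828) -> (-12.464,17.192) [heading=45, draw]
FD 15: (-12.464,17.192) -> (-1.858,27.799) [heading=45, draw]
FD 13: (-1.858,27.799) -> (7.335,36.991) [heading=45, draw]
RT 180: heading 45 -> 225
PU: pen up
LT 90: heading 225 -> 315
FD 7: (7.335,36.991) -> (12.284,32.042) [heading=315, move]
RT 97: heading 315 -> 218
Final: pos=(12.284,32.042), heading=218, 7 segment(s) drawn

Segment lengths:
  seg 1: (-8,7) -> (-10.828,9.828), length = 4
  seg 2: (-10.828,9.828) -> (-5.828,9.828), length = 5
  seg 3: (-5.828,9.828) -> (-18.828,9.828), length = 13
  seg 4: (-18.828,9.828) -> (-18.828,10.828), length = 1
  seg 5: (-18.828,10.828) -> (-12.464,17.192), length = 9
  seg 6: (-12.464,17.192) -> (-1.858,27.799), length = 15
  seg 7: (-1.858,27.799) -> (7.335,36.991), length = 13
Total = 60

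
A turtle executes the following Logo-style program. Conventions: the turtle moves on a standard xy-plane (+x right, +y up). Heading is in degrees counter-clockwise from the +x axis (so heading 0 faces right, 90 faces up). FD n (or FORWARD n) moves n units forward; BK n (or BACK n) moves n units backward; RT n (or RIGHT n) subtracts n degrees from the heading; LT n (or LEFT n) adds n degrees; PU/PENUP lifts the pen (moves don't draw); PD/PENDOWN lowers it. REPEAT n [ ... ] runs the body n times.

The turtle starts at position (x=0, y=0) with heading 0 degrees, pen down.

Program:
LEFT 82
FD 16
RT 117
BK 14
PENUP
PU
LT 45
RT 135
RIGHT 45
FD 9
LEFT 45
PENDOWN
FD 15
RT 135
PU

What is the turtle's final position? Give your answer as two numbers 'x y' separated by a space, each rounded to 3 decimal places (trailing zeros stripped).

Answer: -26.708 10.024

Derivation:
Executing turtle program step by step:
Start: pos=(0,0), heading=0, pen down
LT 82: heading 0 -> 82
FD 16: (0,0) -> (2.227,15.844) [heading=82, draw]
RT 117: heading 82 -> 325
BK 14: (2.227,15.844) -> (-9.241,23.874) [heading=325, draw]
PU: pen up
PU: pen up
LT 45: heading 325 -> 10
RT 135: heading 10 -> 235
RT 45: heading 235 -> 190
FD 9: (-9.241,23.874) -> (-18.105,22.312) [heading=190, move]
LT 45: heading 190 -> 235
PD: pen down
FD 15: (-18.105,22.312) -> (-26.708,10.024) [heading=235, draw]
RT 135: heading 235 -> 100
PU: pen up
Final: pos=(-26.708,10.024), heading=100, 3 segment(s) drawn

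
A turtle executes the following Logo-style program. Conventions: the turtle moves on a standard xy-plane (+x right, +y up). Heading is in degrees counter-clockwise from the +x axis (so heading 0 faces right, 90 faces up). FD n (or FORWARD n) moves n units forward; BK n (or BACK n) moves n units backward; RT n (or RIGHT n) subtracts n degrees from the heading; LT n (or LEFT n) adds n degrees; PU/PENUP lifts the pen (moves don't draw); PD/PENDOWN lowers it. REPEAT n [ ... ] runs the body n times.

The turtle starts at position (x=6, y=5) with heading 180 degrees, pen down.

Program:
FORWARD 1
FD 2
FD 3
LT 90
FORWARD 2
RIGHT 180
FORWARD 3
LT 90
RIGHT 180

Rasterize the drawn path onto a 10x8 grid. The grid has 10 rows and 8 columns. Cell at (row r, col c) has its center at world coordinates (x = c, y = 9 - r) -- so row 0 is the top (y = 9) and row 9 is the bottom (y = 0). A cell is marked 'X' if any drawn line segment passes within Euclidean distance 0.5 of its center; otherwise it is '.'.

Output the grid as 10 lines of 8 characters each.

Segment 0: (6,5) -> (5,5)
Segment 1: (5,5) -> (3,5)
Segment 2: (3,5) -> (0,5)
Segment 3: (0,5) -> (-0,3)
Segment 4: (-0,3) -> (-0,6)

Answer: ........
........
........
X.......
XXXXXXX.
X.......
X.......
........
........
........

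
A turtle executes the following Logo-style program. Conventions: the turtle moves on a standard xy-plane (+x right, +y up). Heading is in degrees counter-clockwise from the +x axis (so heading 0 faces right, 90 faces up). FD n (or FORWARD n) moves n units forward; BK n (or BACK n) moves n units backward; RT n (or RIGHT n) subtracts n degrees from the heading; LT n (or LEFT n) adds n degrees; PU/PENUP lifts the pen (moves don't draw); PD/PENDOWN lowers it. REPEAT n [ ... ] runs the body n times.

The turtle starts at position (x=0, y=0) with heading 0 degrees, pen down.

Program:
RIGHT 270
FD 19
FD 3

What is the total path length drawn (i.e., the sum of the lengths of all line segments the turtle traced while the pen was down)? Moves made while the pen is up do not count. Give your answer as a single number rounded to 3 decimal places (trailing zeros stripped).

Answer: 22

Derivation:
Executing turtle program step by step:
Start: pos=(0,0), heading=0, pen down
RT 270: heading 0 -> 90
FD 19: (0,0) -> (0,19) [heading=90, draw]
FD 3: (0,19) -> (0,22) [heading=90, draw]
Final: pos=(0,22), heading=90, 2 segment(s) drawn

Segment lengths:
  seg 1: (0,0) -> (0,19), length = 19
  seg 2: (0,19) -> (0,22), length = 3
Total = 22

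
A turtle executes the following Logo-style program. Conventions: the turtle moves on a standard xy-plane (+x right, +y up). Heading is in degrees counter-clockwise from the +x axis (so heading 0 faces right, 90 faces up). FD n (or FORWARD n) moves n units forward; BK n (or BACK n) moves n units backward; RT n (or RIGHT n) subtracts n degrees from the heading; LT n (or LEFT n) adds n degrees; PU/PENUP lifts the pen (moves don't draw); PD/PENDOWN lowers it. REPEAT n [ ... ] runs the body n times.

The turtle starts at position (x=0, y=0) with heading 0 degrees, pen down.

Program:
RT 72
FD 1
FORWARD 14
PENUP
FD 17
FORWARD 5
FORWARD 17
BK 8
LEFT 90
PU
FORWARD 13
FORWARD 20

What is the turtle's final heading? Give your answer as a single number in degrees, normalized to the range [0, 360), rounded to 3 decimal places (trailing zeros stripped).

Answer: 18

Derivation:
Executing turtle program step by step:
Start: pos=(0,0), heading=0, pen down
RT 72: heading 0 -> 288
FD 1: (0,0) -> (0.309,-0.951) [heading=288, draw]
FD 14: (0.309,-0.951) -> (4.635,-14.266) [heading=288, draw]
PU: pen up
FD 17: (4.635,-14.266) -> (9.889,-30.434) [heading=288, move]
FD 5: (9.889,-30.434) -> (11.434,-35.189) [heading=288, move]
FD 17: (11.434,-35.189) -> (16.687,-51.357) [heading=288, move]
BK 8: (16.687,-51.357) -> (14.215,-43.749) [heading=288, move]
LT 90: heading 288 -> 18
PU: pen up
FD 13: (14.215,-43.749) -> (26.579,-39.731) [heading=18, move]
FD 20: (26.579,-39.731) -> (45.6,-33.551) [heading=18, move]
Final: pos=(45.6,-33.551), heading=18, 2 segment(s) drawn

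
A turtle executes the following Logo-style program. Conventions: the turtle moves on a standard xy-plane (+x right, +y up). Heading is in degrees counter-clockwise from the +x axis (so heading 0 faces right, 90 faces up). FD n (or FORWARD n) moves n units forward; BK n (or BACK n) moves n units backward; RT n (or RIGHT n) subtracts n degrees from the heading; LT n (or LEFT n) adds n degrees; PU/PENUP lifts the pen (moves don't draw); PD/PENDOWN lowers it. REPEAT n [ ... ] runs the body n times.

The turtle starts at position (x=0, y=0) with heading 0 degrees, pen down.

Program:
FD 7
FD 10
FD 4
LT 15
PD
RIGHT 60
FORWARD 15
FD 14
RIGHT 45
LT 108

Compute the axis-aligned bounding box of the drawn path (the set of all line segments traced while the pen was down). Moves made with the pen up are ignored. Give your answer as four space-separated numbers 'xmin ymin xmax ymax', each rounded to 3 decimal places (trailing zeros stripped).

Answer: 0 -20.506 41.506 0

Derivation:
Executing turtle program step by step:
Start: pos=(0,0), heading=0, pen down
FD 7: (0,0) -> (7,0) [heading=0, draw]
FD 10: (7,0) -> (17,0) [heading=0, draw]
FD 4: (17,0) -> (21,0) [heading=0, draw]
LT 15: heading 0 -> 15
PD: pen down
RT 60: heading 15 -> 315
FD 15: (21,0) -> (31.607,-10.607) [heading=315, draw]
FD 14: (31.607,-10.607) -> (41.506,-20.506) [heading=315, draw]
RT 45: heading 315 -> 270
LT 108: heading 270 -> 18
Final: pos=(41.506,-20.506), heading=18, 5 segment(s) drawn

Segment endpoints: x in {0, 7, 17, 21, 31.607, 41.506}, y in {-20.506, -10.607, 0}
xmin=0, ymin=-20.506, xmax=41.506, ymax=0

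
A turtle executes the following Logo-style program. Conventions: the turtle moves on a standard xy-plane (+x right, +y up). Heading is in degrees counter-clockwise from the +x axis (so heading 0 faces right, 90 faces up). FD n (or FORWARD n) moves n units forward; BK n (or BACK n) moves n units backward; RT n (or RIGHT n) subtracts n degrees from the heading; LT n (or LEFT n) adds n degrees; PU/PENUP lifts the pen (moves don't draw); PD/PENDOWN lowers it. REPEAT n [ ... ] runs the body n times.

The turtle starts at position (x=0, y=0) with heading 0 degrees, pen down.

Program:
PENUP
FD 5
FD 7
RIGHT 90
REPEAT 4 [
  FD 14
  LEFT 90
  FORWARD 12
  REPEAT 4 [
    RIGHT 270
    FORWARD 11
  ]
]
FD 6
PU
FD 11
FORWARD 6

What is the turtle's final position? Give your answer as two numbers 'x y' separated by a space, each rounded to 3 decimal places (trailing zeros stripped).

Executing turtle program step by step:
Start: pos=(0,0), heading=0, pen down
PU: pen up
FD 5: (0,0) -> (5,0) [heading=0, move]
FD 7: (5,0) -> (12,0) [heading=0, move]
RT 90: heading 0 -> 270
REPEAT 4 [
  -- iteration 1/4 --
  FD 14: (12,0) -> (12,-14) [heading=270, move]
  LT 90: heading 270 -> 0
  FD 12: (12,-14) -> (24,-14) [heading=0, move]
  REPEAT 4 [
    -- iteration 1/4 --
    RT 270: heading 0 -> 90
    FD 11: (24,-14) -> (24,-3) [heading=90, move]
    -- iteration 2/4 --
    RT 270: heading 90 -> 180
    FD 11: (24,-3) -> (13,-3) [heading=180, move]
    -- iteration 3/4 --
    RT 270: heading 180 -> 270
    FD 11: (13,-3) -> (13,-14) [heading=270, move]
    -- iteration 4/4 --
    RT 270: heading 270 -> 0
    FD 11: (13,-14) -> (24,-14) [heading=0, move]
  ]
  -- iteration 2/4 --
  FD 14: (24,-14) -> (38,-14) [heading=0, move]
  LT 90: heading 0 -> 90
  FD 12: (38,-14) -> (38,-2) [heading=90, move]
  REPEAT 4 [
    -- iteration 1/4 --
    RT 270: heading 90 -> 180
    FD 11: (38,-2) -> (27,-2) [heading=180, move]
    -- iteration 2/4 --
    RT 270: heading 180 -> 270
    FD 11: (27,-2) -> (27,-13) [heading=270, move]
    -- iteration 3/4 --
    RT 270: heading 270 -> 0
    FD 11: (27,-13) -> (38,-13) [heading=0, move]
    -- iteration 4/4 --
    RT 270: heading 0 -> 90
    FD 11: (38,-13) -> (38,-2) [heading=90, move]
  ]
  -- iteration 3/4 --
  FD 14: (38,-2) -> (38,12) [heading=90, move]
  LT 90: heading 90 -> 180
  FD 12: (38,12) -> (26,12) [heading=180, move]
  REPEAT 4 [
    -- iteration 1/4 --
    RT 270: heading 180 -> 270
    FD 11: (26,12) -> (26,1) [heading=270, move]
    -- iteration 2/4 --
    RT 270: heading 270 -> 0
    FD 11: (26,1) -> (37,1) [heading=0, move]
    -- iteration 3/4 --
    RT 270: heading 0 -> 90
    FD 11: (37,1) -> (37,12) [heading=90, move]
    -- iteration 4/4 --
    RT 270: heading 90 -> 180
    FD 11: (37,12) -> (26,12) [heading=180, move]
  ]
  -- iteration 4/4 --
  FD 14: (26,12) -> (12,12) [heading=180, move]
  LT 90: heading 180 -> 270
  FD 12: (12,12) -> (12,0) [heading=270, move]
  REPEAT 4 [
    -- iteration 1/4 --
    RT 270: heading 270 -> 0
    FD 11: (12,0) -> (23,0) [heading=0, move]
    -- iteration 2/4 --
    RT 270: heading 0 -> 90
    FD 11: (23,0) -> (23,11) [heading=90, move]
    -- iteration 3/4 --
    RT 270: heading 90 -> 180
    FD 11: (23,11) -> (12,11) [heading=180, move]
    -- iteration 4/4 --
    RT 270: heading 180 -> 270
    FD 11: (12,11) -> (12,0) [heading=270, move]
  ]
]
FD 6: (12,0) -> (12,-6) [heading=270, move]
PU: pen up
FD 11: (12,-6) -> (12,-17) [heading=270, move]
FD 6: (12,-17) -> (12,-23) [heading=270, move]
Final: pos=(12,-23), heading=270, 0 segment(s) drawn

Answer: 12 -23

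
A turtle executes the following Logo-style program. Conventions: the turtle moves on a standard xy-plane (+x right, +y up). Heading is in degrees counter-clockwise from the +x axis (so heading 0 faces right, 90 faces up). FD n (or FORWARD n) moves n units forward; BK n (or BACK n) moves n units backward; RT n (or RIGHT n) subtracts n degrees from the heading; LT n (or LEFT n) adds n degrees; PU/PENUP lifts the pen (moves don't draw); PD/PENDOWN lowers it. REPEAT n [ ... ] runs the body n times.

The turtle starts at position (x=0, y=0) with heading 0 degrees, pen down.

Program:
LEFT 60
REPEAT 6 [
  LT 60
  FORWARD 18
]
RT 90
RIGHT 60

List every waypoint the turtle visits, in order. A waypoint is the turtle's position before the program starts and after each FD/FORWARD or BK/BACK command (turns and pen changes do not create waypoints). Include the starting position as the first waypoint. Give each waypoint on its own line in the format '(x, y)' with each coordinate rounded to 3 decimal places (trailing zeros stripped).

Answer: (0, 0)
(-9, 15.588)
(-27, 15.588)
(-36, 0)
(-27, -15.588)
(-9, -15.588)
(0, 0)

Derivation:
Executing turtle program step by step:
Start: pos=(0,0), heading=0, pen down
LT 60: heading 0 -> 60
REPEAT 6 [
  -- iteration 1/6 --
  LT 60: heading 60 -> 120
  FD 18: (0,0) -> (-9,15.588) [heading=120, draw]
  -- iteration 2/6 --
  LT 60: heading 120 -> 180
  FD 18: (-9,15.588) -> (-27,15.588) [heading=180, draw]
  -- iteration 3/6 --
  LT 60: heading 180 -> 240
  FD 18: (-27,15.588) -> (-36,0) [heading=240, draw]
  -- iteration 4/6 --
  LT 60: heading 240 -> 300
  FD 18: (-36,0) -> (-27,-15.588) [heading=300, draw]
  -- iteration 5/6 --
  LT 60: heading 300 -> 0
  FD 18: (-27,-15.588) -> (-9,-15.588) [heading=0, draw]
  -- iteration 6/6 --
  LT 60: heading 0 -> 60
  FD 18: (-9,-15.588) -> (0,0) [heading=60, draw]
]
RT 90: heading 60 -> 330
RT 60: heading 330 -> 270
Final: pos=(0,0), heading=270, 6 segment(s) drawn
Waypoints (7 total):
(0, 0)
(-9, 15.588)
(-27, 15.588)
(-36, 0)
(-27, -15.588)
(-9, -15.588)
(0, 0)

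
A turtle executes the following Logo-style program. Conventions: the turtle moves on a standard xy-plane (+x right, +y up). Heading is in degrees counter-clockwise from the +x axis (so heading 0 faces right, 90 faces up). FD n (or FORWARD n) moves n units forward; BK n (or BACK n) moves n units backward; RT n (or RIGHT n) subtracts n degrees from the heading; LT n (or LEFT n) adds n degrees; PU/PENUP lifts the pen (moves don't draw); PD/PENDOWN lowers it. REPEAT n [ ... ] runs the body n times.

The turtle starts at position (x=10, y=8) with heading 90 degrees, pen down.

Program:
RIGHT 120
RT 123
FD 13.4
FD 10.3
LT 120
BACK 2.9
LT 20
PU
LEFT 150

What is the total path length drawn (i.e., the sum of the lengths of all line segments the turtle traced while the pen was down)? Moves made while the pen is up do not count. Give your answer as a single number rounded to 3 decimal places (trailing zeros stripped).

Executing turtle program step by step:
Start: pos=(10,8), heading=90, pen down
RT 120: heading 90 -> 330
RT 123: heading 330 -> 207
FD 13.4: (10,8) -> (-1.939,1.917) [heading=207, draw]
FD 10.3: (-1.939,1.917) -> (-11.117,-2.76) [heading=207, draw]
LT 120: heading 207 -> 327
BK 2.9: (-11.117,-2.76) -> (-13.549,-1.18) [heading=327, draw]
LT 20: heading 327 -> 347
PU: pen up
LT 150: heading 347 -> 137
Final: pos=(-13.549,-1.18), heading=137, 3 segment(s) drawn

Segment lengths:
  seg 1: (10,8) -> (-1.939,1.917), length = 13.4
  seg 2: (-1.939,1.917) -> (-11.117,-2.76), length = 10.3
  seg 3: (-11.117,-2.76) -> (-13.549,-1.18), length = 2.9
Total = 26.6

Answer: 26.6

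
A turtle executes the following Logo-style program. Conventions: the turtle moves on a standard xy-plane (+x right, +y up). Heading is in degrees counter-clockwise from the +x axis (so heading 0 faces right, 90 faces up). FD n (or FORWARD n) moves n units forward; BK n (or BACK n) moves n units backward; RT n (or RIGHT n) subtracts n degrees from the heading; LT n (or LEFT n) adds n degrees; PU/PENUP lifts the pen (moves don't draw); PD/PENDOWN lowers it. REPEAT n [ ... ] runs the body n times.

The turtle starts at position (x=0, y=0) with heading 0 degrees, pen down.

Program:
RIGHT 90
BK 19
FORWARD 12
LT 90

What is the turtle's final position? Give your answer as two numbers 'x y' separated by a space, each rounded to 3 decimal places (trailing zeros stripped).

Answer: 0 7

Derivation:
Executing turtle program step by step:
Start: pos=(0,0), heading=0, pen down
RT 90: heading 0 -> 270
BK 19: (0,0) -> (0,19) [heading=270, draw]
FD 12: (0,19) -> (0,7) [heading=270, draw]
LT 90: heading 270 -> 0
Final: pos=(0,7), heading=0, 2 segment(s) drawn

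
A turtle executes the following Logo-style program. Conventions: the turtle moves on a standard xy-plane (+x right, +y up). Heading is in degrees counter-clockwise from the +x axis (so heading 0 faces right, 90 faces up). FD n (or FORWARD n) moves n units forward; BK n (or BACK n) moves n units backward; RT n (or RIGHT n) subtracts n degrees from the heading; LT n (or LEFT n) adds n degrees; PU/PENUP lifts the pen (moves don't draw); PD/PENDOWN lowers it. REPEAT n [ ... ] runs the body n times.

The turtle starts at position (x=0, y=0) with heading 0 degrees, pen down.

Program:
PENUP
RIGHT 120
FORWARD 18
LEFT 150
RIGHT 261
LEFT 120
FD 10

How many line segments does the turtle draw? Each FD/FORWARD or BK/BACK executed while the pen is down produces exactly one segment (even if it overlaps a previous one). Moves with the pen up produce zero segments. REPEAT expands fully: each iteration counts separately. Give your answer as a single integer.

Answer: 0

Derivation:
Executing turtle program step by step:
Start: pos=(0,0), heading=0, pen down
PU: pen up
RT 120: heading 0 -> 240
FD 18: (0,0) -> (-9,-15.588) [heading=240, move]
LT 150: heading 240 -> 30
RT 261: heading 30 -> 129
LT 120: heading 129 -> 249
FD 10: (-9,-15.588) -> (-12.584,-24.924) [heading=249, move]
Final: pos=(-12.584,-24.924), heading=249, 0 segment(s) drawn
Segments drawn: 0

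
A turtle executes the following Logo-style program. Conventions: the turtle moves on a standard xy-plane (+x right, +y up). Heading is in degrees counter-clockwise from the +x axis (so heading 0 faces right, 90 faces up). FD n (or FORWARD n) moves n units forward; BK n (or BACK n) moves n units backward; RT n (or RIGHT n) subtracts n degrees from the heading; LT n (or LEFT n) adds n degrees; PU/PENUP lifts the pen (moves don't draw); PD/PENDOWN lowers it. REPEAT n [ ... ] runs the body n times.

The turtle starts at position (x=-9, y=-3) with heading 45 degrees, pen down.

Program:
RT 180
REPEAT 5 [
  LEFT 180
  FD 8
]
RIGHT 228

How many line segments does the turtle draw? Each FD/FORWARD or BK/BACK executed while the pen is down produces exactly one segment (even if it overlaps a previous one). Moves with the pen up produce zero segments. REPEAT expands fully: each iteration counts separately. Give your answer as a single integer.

Executing turtle program step by step:
Start: pos=(-9,-3), heading=45, pen down
RT 180: heading 45 -> 225
REPEAT 5 [
  -- iteration 1/5 --
  LT 180: heading 225 -> 45
  FD 8: (-9,-3) -> (-3.343,2.657) [heading=45, draw]
  -- iteration 2/5 --
  LT 180: heading 45 -> 225
  FD 8: (-3.343,2.657) -> (-9,-3) [heading=225, draw]
  -- iteration 3/5 --
  LT 180: heading 225 -> 45
  FD 8: (-9,-3) -> (-3.343,2.657) [heading=45, draw]
  -- iteration 4/5 --
  LT 180: heading 45 -> 225
  FD 8: (-3.343,2.657) -> (-9,-3) [heading=225, draw]
  -- iteration 5/5 --
  LT 180: heading 225 -> 45
  FD 8: (-9,-3) -> (-3.343,2.657) [heading=45, draw]
]
RT 228: heading 45 -> 177
Final: pos=(-3.343,2.657), heading=177, 5 segment(s) drawn
Segments drawn: 5

Answer: 5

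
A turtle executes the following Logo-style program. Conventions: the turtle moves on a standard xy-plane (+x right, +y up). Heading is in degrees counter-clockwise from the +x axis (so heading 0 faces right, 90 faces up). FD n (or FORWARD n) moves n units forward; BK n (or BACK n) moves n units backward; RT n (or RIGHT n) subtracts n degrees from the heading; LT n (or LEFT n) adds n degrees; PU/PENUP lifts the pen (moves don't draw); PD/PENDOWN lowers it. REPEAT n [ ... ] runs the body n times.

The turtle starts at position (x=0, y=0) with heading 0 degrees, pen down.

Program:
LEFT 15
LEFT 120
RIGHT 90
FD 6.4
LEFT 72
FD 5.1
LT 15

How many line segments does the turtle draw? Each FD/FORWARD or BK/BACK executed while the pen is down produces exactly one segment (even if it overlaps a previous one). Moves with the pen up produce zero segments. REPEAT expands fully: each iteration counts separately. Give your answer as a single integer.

Answer: 2

Derivation:
Executing turtle program step by step:
Start: pos=(0,0), heading=0, pen down
LT 15: heading 0 -> 15
LT 120: heading 15 -> 135
RT 90: heading 135 -> 45
FD 6.4: (0,0) -> (4.525,4.525) [heading=45, draw]
LT 72: heading 45 -> 117
FD 5.1: (4.525,4.525) -> (2.21,9.07) [heading=117, draw]
LT 15: heading 117 -> 132
Final: pos=(2.21,9.07), heading=132, 2 segment(s) drawn
Segments drawn: 2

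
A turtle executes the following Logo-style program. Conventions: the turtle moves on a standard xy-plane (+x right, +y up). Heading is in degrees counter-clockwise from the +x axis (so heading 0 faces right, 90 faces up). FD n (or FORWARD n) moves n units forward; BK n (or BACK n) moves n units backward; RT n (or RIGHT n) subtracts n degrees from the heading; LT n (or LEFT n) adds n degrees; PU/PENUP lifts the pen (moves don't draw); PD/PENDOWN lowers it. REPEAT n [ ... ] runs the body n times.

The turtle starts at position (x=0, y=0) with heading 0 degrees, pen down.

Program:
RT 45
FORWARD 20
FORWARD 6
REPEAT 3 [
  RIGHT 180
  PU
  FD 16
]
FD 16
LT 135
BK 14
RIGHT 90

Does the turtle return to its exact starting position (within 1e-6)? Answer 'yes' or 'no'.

Answer: no

Derivation:
Executing turtle program step by step:
Start: pos=(0,0), heading=0, pen down
RT 45: heading 0 -> 315
FD 20: (0,0) -> (14.142,-14.142) [heading=315, draw]
FD 6: (14.142,-14.142) -> (18.385,-18.385) [heading=315, draw]
REPEAT 3 [
  -- iteration 1/3 --
  RT 180: heading 315 -> 135
  PU: pen up
  FD 16: (18.385,-18.385) -> (7.071,-7.071) [heading=135, move]
  -- iteration 2/3 --
  RT 180: heading 135 -> 315
  PU: pen up
  FD 16: (7.071,-7.071) -> (18.385,-18.385) [heading=315, move]
  -- iteration 3/3 --
  RT 180: heading 315 -> 135
  PU: pen up
  FD 16: (18.385,-18.385) -> (7.071,-7.071) [heading=135, move]
]
FD 16: (7.071,-7.071) -> (-4.243,4.243) [heading=135, move]
LT 135: heading 135 -> 270
BK 14: (-4.243,4.243) -> (-4.243,18.243) [heading=270, move]
RT 90: heading 270 -> 180
Final: pos=(-4.243,18.243), heading=180, 2 segment(s) drawn

Start position: (0, 0)
Final position: (-4.243, 18.243)
Distance = 18.729; >= 1e-6 -> NOT closed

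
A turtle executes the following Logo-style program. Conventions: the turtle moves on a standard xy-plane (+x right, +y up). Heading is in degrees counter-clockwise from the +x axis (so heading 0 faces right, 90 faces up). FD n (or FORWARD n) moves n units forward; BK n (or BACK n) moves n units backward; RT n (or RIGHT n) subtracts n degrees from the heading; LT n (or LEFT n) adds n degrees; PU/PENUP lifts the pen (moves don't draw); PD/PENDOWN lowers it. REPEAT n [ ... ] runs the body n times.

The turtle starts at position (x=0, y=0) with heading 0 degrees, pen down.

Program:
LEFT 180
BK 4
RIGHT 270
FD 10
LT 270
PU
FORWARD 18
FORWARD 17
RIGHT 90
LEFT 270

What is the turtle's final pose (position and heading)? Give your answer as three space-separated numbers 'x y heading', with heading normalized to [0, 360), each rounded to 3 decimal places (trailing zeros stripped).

Answer: -31 -10 0

Derivation:
Executing turtle program step by step:
Start: pos=(0,0), heading=0, pen down
LT 180: heading 0 -> 180
BK 4: (0,0) -> (4,0) [heading=180, draw]
RT 270: heading 180 -> 270
FD 10: (4,0) -> (4,-10) [heading=270, draw]
LT 270: heading 270 -> 180
PU: pen up
FD 18: (4,-10) -> (-14,-10) [heading=180, move]
FD 17: (-14,-10) -> (-31,-10) [heading=180, move]
RT 90: heading 180 -> 90
LT 270: heading 90 -> 0
Final: pos=(-31,-10), heading=0, 2 segment(s) drawn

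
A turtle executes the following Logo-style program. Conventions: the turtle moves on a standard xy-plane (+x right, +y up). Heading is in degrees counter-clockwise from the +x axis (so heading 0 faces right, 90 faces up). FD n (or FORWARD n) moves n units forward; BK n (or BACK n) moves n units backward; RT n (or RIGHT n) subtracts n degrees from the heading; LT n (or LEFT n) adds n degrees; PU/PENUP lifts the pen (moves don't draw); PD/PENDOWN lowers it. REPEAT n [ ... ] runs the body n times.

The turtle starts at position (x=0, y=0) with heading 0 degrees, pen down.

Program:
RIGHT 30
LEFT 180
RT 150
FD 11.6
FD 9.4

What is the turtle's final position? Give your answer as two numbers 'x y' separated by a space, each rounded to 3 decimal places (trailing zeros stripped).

Executing turtle program step by step:
Start: pos=(0,0), heading=0, pen down
RT 30: heading 0 -> 330
LT 180: heading 330 -> 150
RT 150: heading 150 -> 0
FD 11.6: (0,0) -> (11.6,0) [heading=0, draw]
FD 9.4: (11.6,0) -> (21,0) [heading=0, draw]
Final: pos=(21,0), heading=0, 2 segment(s) drawn

Answer: 21 0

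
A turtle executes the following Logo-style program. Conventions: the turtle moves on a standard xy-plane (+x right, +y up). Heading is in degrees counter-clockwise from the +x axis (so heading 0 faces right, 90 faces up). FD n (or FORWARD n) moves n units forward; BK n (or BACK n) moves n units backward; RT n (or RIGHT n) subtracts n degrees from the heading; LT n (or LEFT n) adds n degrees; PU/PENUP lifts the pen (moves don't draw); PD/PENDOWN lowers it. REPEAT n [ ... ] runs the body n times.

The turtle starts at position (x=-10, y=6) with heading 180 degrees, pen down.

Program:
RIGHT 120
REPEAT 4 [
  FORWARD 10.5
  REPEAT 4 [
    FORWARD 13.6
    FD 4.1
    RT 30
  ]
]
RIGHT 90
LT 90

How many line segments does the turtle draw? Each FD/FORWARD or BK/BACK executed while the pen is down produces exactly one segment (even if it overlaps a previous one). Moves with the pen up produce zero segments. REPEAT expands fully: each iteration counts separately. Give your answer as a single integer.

Executing turtle program step by step:
Start: pos=(-10,6), heading=180, pen down
RT 120: heading 180 -> 60
REPEAT 4 [
  -- iteration 1/4 --
  FD 10.5: (-10,6) -> (-4.75,15.093) [heading=60, draw]
  REPEAT 4 [
    -- iteration 1/4 --
    FD 13.6: (-4.75,15.093) -> (2.05,26.871) [heading=60, draw]
    FD 4.1: (2.05,26.871) -> (4.1,30.422) [heading=60, draw]
    RT 30: heading 60 -> 30
    -- iteration 2/4 --
    FD 13.6: (4.1,30.422) -> (15.878,37.222) [heading=30, draw]
    FD 4.1: (15.878,37.222) -> (19.429,39.272) [heading=30, draw]
    RT 30: heading 30 -> 0
    -- iteration 3/4 --
    FD 13.6: (19.429,39.272) -> (33.029,39.272) [heading=0, draw]
    FD 4.1: (33.029,39.272) -> (37.129,39.272) [heading=0, draw]
    RT 30: heading 0 -> 330
    -- iteration 4/4 --
    FD 13.6: (37.129,39.272) -> (48.907,32.472) [heading=330, draw]
    FD 4.1: (48.907,32.472) -> (52.457,30.422) [heading=330, draw]
    RT 30: heading 330 -> 300
  ]
  -- iteration 2/4 --
  FD 10.5: (52.457,30.422) -> (57.707,21.329) [heading=300, draw]
  REPEAT 4 [
    -- iteration 1/4 --
    FD 13.6: (57.707,21.329) -> (64.507,9.551) [heading=300, draw]
    FD 4.1: (64.507,9.551) -> (66.557,6) [heading=300, draw]
    RT 30: heading 300 -> 270
    -- iteration 2/4 --
    FD 13.6: (66.557,6) -> (66.557,-7.6) [heading=270, draw]
    FD 4.1: (66.557,-7.6) -> (66.557,-11.7) [heading=270, draw]
    RT 30: heading 270 -> 240
    -- iteration 3/4 --
    FD 13.6: (66.557,-11.7) -> (59.757,-23.478) [heading=240, draw]
    FD 4.1: (59.757,-23.478) -> (57.707,-27.029) [heading=240, draw]
    RT 30: heading 240 -> 210
    -- iteration 4/4 --
    FD 13.6: (57.707,-27.029) -> (45.929,-33.829) [heading=210, draw]
    FD 4.1: (45.929,-33.829) -> (42.379,-35.879) [heading=210, draw]
    RT 30: heading 210 -> 180
  ]
  -- iteration 3/4 --
  FD 10.5: (42.379,-35.879) -> (31.879,-35.879) [heading=180, draw]
  REPEAT 4 [
    -- iteration 1/4 --
    FD 13.6: (31.879,-35.879) -> (18.279,-35.879) [heading=180, draw]
    FD 4.1: (18.279,-35.879) -> (14.179,-35.879) [heading=180, draw]
    RT 30: heading 180 -> 150
    -- iteration 2/4 --
    FD 13.6: (14.179,-35.879) -> (2.401,-29.079) [heading=150, draw]
    FD 4.1: (2.401,-29.079) -> (-1.15,-27.029) [heading=150, draw]
    RT 30: heading 150 -> 120
    -- iteration 3/4 --
    FD 13.6: (-1.15,-27.029) -> (-7.95,-15.251) [heading=120, draw]
    FD 4.1: (-7.95,-15.251) -> (-10,-11.7) [heading=120, draw]
    RT 30: heading 120 -> 90
    -- iteration 4/4 --
    FD 13.6: (-10,-11.7) -> (-10,1.9) [heading=90, draw]
    FD 4.1: (-10,1.9) -> (-10,6) [heading=90, draw]
    RT 30: heading 90 -> 60
  ]
  -- iteration 4/4 --
  FD 10.5: (-10,6) -> (-4.75,15.093) [heading=60, draw]
  REPEAT 4 [
    -- iteration 1/4 --
    FD 13.6: (-4.75,15.093) -> (2.05,26.871) [heading=60, draw]
    FD 4.1: (2.05,26.871) -> (4.1,30.422) [heading=60, draw]
    RT 30: heading 60 -> 30
    -- iteration 2/4 --
    FD 13.6: (4.1,30.422) -> (15.878,37.222) [heading=30, draw]
    FD 4.1: (15.878,37.222) -> (19.429,39.272) [heading=30, draw]
    RT 30: heading 30 -> 0
    -- iteration 3/4 --
    FD 13.6: (19.429,39.272) -> (33.029,39.272) [heading=0, draw]
    FD 4.1: (33.029,39.272) -> (37.129,39.272) [heading=0, draw]
    RT 30: heading 0 -> 330
    -- iteration 4/4 --
    FD 13.6: (37.129,39.272) -> (48.907,32.472) [heading=330, draw]
    FD 4.1: (48.907,32.472) -> (52.457,30.422) [heading=330, draw]
    RT 30: heading 330 -> 300
  ]
]
RT 90: heading 300 -> 210
LT 90: heading 210 -> 300
Final: pos=(52.457,30.422), heading=300, 36 segment(s) drawn
Segments drawn: 36

Answer: 36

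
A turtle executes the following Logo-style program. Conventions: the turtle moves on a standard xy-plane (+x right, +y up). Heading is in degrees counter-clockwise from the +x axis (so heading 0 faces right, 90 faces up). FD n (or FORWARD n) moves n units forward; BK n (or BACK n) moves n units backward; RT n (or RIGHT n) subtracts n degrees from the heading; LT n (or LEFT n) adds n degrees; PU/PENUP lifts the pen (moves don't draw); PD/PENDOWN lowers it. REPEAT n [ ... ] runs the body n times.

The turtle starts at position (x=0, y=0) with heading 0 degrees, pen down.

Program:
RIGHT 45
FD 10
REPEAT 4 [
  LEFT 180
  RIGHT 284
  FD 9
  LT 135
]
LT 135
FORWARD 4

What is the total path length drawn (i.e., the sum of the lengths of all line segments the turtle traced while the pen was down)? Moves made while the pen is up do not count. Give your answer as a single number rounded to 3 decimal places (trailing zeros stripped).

Executing turtle program step by step:
Start: pos=(0,0), heading=0, pen down
RT 45: heading 0 -> 315
FD 10: (0,0) -> (7.071,-7.071) [heading=315, draw]
REPEAT 4 [
  -- iteration 1/4 --
  LT 180: heading 315 -> 135
  RT 284: heading 135 -> 211
  FD 9: (7.071,-7.071) -> (-0.643,-11.706) [heading=211, draw]
  LT 135: heading 211 -> 346
  -- iteration 2/4 --
  LT 180: heading 346 -> 166
  RT 284: heading 166 -> 242
  FD 9: (-0.643,-11.706) -> (-4.869,-19.653) [heading=242, draw]
  LT 135: heading 242 -> 17
  -- iteration 3/4 --
  LT 180: heading 17 -> 197
  RT 284: heading 197 -> 273
  FD 9: (-4.869,-19.653) -> (-4.398,-28.641) [heading=273, draw]
  LT 135: heading 273 -> 48
  -- iteration 4/4 --
  LT 180: heading 48 -> 228
  RT 284: heading 228 -> 304
  FD 9: (-4.398,-28.641) -> (0.635,-36.102) [heading=304, draw]
  LT 135: heading 304 -> 79
]
LT 135: heading 79 -> 214
FD 4: (0.635,-36.102) -> (-2.681,-38.339) [heading=214, draw]
Final: pos=(-2.681,-38.339), heading=214, 6 segment(s) drawn

Segment lengths:
  seg 1: (0,0) -> (7.071,-7.071), length = 10
  seg 2: (7.071,-7.071) -> (-0.643,-11.706), length = 9
  seg 3: (-0.643,-11.706) -> (-4.869,-19.653), length = 9
  seg 4: (-4.869,-19.653) -> (-4.398,-28.641), length = 9
  seg 5: (-4.398,-28.641) -> (0.635,-36.102), length = 9
  seg 6: (0.635,-36.102) -> (-2.681,-38.339), length = 4
Total = 50

Answer: 50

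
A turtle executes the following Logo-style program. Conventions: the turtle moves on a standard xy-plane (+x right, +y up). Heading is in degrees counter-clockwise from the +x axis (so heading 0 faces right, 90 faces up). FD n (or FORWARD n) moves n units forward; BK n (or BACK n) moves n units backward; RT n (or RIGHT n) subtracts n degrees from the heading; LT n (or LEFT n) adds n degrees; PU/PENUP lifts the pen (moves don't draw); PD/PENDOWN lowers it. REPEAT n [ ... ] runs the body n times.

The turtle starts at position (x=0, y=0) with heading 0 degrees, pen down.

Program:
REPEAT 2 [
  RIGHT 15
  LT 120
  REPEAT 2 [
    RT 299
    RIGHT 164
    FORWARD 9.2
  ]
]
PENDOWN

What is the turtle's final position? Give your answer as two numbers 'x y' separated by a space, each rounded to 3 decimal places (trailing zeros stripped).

Executing turtle program step by step:
Start: pos=(0,0), heading=0, pen down
REPEAT 2 [
  -- iteration 1/2 --
  RT 15: heading 0 -> 345
  LT 120: heading 345 -> 105
  REPEAT 2 [
    -- iteration 1/2 --
    RT 299: heading 105 -> 166
    RT 164: heading 166 -> 2
    FD 9.2: (0,0) -> (9.194,0.321) [heading=2, draw]
    -- iteration 2/2 --
    RT 299: heading 2 -> 63
    RT 164: heading 63 -> 259
    FD 9.2: (9.194,0.321) -> (7.439,-8.71) [heading=259, draw]
  ]
  -- iteration 2/2 --
  RT 15: heading 259 -> 244
  LT 120: heading 244 -> 4
  REPEAT 2 [
    -- iteration 1/2 --
    RT 299: heading 4 -> 65
    RT 164: heading 65 -> 261
    FD 9.2: (7.439,-8.71) -> (6,-17.797) [heading=261, draw]
    -- iteration 2/2 --
    RT 299: heading 261 -> 322
    RT 164: heading 322 -> 158
    FD 9.2: (6,-17.797) -> (-2.53,-14.35) [heading=158, draw]
  ]
]
PD: pen down
Final: pos=(-2.53,-14.35), heading=158, 4 segment(s) drawn

Answer: -2.53 -14.35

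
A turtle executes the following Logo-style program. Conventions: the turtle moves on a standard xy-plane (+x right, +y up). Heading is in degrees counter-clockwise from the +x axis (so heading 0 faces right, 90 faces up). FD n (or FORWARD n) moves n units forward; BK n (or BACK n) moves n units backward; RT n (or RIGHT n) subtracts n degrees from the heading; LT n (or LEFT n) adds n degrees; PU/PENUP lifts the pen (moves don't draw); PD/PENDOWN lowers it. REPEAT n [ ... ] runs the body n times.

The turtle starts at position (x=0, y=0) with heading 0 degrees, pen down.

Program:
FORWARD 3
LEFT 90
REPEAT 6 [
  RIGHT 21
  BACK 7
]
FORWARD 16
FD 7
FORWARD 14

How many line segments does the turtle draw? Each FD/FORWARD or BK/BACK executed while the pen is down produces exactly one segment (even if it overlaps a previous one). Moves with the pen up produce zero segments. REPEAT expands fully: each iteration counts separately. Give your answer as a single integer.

Answer: 10

Derivation:
Executing turtle program step by step:
Start: pos=(0,0), heading=0, pen down
FD 3: (0,0) -> (3,0) [heading=0, draw]
LT 90: heading 0 -> 90
REPEAT 6 [
  -- iteration 1/6 --
  RT 21: heading 90 -> 69
  BK 7: (3,0) -> (0.491,-6.535) [heading=69, draw]
  -- iteration 2/6 --
  RT 21: heading 69 -> 48
  BK 7: (0.491,-6.535) -> (-4.192,-11.737) [heading=48, draw]
  -- iteration 3/6 --
  RT 21: heading 48 -> 27
  BK 7: (-4.192,-11.737) -> (-10.43,-14.915) [heading=27, draw]
  -- iteration 4/6 --
  RT 21: heading 27 -> 6
  BK 7: (-10.43,-14.915) -> (-17.391,-15.647) [heading=6, draw]
  -- iteration 5/6 --
  RT 21: heading 6 -> 345
  BK 7: (-17.391,-15.647) -> (-24.153,-13.835) [heading=345, draw]
  -- iteration 6/6 --
  RT 21: heading 345 -> 324
  BK 7: (-24.153,-13.835) -> (-29.816,-9.72) [heading=324, draw]
]
FD 16: (-29.816,-9.72) -> (-16.872,-19.125) [heading=324, draw]
FD 7: (-16.872,-19.125) -> (-11.208,-23.24) [heading=324, draw]
FD 14: (-11.208,-23.24) -> (0.118,-31.469) [heading=324, draw]
Final: pos=(0.118,-31.469), heading=324, 10 segment(s) drawn
Segments drawn: 10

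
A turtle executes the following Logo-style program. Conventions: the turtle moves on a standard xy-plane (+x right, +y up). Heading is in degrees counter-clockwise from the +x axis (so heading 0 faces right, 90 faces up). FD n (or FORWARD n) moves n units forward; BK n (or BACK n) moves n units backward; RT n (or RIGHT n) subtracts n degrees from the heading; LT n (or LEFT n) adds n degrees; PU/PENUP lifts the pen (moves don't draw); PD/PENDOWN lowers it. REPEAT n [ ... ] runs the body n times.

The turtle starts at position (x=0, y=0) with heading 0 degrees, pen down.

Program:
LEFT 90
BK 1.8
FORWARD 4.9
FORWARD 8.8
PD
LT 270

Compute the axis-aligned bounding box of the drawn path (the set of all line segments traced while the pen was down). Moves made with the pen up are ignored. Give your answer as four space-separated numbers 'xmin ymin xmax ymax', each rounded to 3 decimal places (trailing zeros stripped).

Executing turtle program step by step:
Start: pos=(0,0), heading=0, pen down
LT 90: heading 0 -> 90
BK 1.8: (0,0) -> (0,-1.8) [heading=90, draw]
FD 4.9: (0,-1.8) -> (0,3.1) [heading=90, draw]
FD 8.8: (0,3.1) -> (0,11.9) [heading=90, draw]
PD: pen down
LT 270: heading 90 -> 0
Final: pos=(0,11.9), heading=0, 3 segment(s) drawn

Segment endpoints: x in {0, 0, 0, 0}, y in {-1.8, 0, 3.1, 11.9}
xmin=0, ymin=-1.8, xmax=0, ymax=11.9

Answer: 0 -1.8 0 11.9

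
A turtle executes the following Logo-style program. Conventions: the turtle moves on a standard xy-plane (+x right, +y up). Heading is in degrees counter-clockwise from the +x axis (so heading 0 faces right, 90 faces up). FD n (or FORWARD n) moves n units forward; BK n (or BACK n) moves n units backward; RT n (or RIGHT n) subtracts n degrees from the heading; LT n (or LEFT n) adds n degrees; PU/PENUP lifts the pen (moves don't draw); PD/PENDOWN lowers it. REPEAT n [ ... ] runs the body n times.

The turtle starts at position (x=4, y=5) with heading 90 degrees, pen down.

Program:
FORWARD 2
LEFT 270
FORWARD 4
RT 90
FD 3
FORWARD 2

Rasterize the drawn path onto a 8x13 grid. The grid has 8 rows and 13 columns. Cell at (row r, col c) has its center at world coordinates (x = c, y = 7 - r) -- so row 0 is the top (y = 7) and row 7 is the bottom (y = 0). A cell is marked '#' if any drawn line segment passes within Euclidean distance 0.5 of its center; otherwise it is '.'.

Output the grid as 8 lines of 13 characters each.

Segment 0: (4,5) -> (4,7)
Segment 1: (4,7) -> (8,7)
Segment 2: (8,7) -> (8,4)
Segment 3: (8,4) -> (8,2)

Answer: ....#####....
....#...#....
....#...#....
........#....
........#....
........#....
.............
.............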